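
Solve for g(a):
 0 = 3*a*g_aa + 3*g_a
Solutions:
 g(a) = C1 + C2*log(a)


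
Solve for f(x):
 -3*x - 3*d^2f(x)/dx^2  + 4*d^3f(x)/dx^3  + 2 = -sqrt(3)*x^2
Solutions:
 f(x) = C1 + C2*x + C3*exp(3*x/4) + sqrt(3)*x^4/36 + x^3*(-9 + 8*sqrt(3))/54 + x^2*(-9 + 16*sqrt(3))/27


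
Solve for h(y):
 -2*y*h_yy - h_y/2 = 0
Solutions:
 h(y) = C1 + C2*y^(3/4)


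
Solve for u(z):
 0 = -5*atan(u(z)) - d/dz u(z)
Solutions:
 Integral(1/atan(_y), (_y, u(z))) = C1 - 5*z


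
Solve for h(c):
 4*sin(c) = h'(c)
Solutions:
 h(c) = C1 - 4*cos(c)


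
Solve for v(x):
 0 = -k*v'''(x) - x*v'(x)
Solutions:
 v(x) = C1 + Integral(C2*airyai(x*(-1/k)^(1/3)) + C3*airybi(x*(-1/k)^(1/3)), x)


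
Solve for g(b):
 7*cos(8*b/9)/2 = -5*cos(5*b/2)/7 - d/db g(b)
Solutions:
 g(b) = C1 - 63*sin(8*b/9)/16 - 2*sin(5*b/2)/7


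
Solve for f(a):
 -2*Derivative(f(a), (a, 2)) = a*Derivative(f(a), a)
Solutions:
 f(a) = C1 + C2*erf(a/2)


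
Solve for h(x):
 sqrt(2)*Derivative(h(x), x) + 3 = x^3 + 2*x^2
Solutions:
 h(x) = C1 + sqrt(2)*x^4/8 + sqrt(2)*x^3/3 - 3*sqrt(2)*x/2


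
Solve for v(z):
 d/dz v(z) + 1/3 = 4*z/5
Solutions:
 v(z) = C1 + 2*z^2/5 - z/3


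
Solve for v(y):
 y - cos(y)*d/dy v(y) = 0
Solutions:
 v(y) = C1 + Integral(y/cos(y), y)


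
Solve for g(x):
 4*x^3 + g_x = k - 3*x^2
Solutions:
 g(x) = C1 + k*x - x^4 - x^3


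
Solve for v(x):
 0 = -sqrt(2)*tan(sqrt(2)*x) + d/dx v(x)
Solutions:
 v(x) = C1 - log(cos(sqrt(2)*x))


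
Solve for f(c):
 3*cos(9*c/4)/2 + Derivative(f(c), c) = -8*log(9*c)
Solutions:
 f(c) = C1 - 8*c*log(c) - 16*c*log(3) + 8*c - 2*sin(9*c/4)/3


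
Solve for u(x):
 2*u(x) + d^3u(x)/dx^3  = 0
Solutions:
 u(x) = C3*exp(-2^(1/3)*x) + (C1*sin(2^(1/3)*sqrt(3)*x/2) + C2*cos(2^(1/3)*sqrt(3)*x/2))*exp(2^(1/3)*x/2)


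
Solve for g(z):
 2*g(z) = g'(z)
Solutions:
 g(z) = C1*exp(2*z)


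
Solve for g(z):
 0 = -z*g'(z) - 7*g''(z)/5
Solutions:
 g(z) = C1 + C2*erf(sqrt(70)*z/14)


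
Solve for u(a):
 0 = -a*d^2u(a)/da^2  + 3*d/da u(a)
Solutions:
 u(a) = C1 + C2*a^4


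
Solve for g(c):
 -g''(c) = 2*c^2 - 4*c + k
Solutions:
 g(c) = C1 + C2*c - c^4/6 + 2*c^3/3 - c^2*k/2


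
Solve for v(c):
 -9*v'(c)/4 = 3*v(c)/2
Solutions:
 v(c) = C1*exp(-2*c/3)


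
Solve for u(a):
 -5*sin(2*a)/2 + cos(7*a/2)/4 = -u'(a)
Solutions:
 u(a) = C1 - sin(7*a/2)/14 - 5*cos(2*a)/4


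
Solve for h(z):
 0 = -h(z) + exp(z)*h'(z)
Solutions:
 h(z) = C1*exp(-exp(-z))


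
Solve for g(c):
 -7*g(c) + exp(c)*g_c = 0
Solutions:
 g(c) = C1*exp(-7*exp(-c))


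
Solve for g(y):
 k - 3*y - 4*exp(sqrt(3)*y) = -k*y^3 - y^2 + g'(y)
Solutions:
 g(y) = C1 + k*y^4/4 + k*y + y^3/3 - 3*y^2/2 - 4*sqrt(3)*exp(sqrt(3)*y)/3


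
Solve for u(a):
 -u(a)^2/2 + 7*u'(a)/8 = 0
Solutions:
 u(a) = -7/(C1 + 4*a)


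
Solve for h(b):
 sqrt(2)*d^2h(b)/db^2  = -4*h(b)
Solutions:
 h(b) = C1*sin(2^(3/4)*b) + C2*cos(2^(3/4)*b)


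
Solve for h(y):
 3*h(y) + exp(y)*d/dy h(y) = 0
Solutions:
 h(y) = C1*exp(3*exp(-y))


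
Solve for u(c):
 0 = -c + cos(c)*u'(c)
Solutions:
 u(c) = C1 + Integral(c/cos(c), c)


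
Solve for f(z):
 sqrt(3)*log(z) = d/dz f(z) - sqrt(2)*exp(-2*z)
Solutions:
 f(z) = C1 + sqrt(3)*z*log(z) - sqrt(3)*z - sqrt(2)*exp(-2*z)/2


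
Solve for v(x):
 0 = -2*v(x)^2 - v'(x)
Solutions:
 v(x) = 1/(C1 + 2*x)


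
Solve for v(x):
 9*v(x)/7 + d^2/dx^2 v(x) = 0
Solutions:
 v(x) = C1*sin(3*sqrt(7)*x/7) + C2*cos(3*sqrt(7)*x/7)


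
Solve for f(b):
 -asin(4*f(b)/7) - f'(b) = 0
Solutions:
 Integral(1/asin(4*_y/7), (_y, f(b))) = C1 - b


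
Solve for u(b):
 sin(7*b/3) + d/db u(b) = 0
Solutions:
 u(b) = C1 + 3*cos(7*b/3)/7


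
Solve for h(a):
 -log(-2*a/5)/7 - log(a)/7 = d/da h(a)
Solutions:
 h(a) = C1 - 2*a*log(a)/7 + a*(-log(2) + log(5) + 2 - I*pi)/7


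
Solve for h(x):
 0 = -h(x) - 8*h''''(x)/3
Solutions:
 h(x) = (C1*sin(2^(3/4)*3^(1/4)*x/4) + C2*cos(2^(3/4)*3^(1/4)*x/4))*exp(-2^(3/4)*3^(1/4)*x/4) + (C3*sin(2^(3/4)*3^(1/4)*x/4) + C4*cos(2^(3/4)*3^(1/4)*x/4))*exp(2^(3/4)*3^(1/4)*x/4)


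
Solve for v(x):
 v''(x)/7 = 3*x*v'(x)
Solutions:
 v(x) = C1 + C2*erfi(sqrt(42)*x/2)


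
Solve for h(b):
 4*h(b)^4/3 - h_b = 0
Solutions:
 h(b) = (-1/(C1 + 4*b))^(1/3)
 h(b) = (-1/(C1 + 4*b))^(1/3)*(-1 - sqrt(3)*I)/2
 h(b) = (-1/(C1 + 4*b))^(1/3)*(-1 + sqrt(3)*I)/2


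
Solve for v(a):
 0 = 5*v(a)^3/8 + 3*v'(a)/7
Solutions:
 v(a) = -2*sqrt(3)*sqrt(-1/(C1 - 35*a))
 v(a) = 2*sqrt(3)*sqrt(-1/(C1 - 35*a))


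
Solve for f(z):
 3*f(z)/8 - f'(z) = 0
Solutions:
 f(z) = C1*exp(3*z/8)


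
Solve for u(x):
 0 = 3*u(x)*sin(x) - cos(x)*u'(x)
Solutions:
 u(x) = C1/cos(x)^3


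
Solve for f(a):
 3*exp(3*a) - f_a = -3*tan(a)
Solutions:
 f(a) = C1 + exp(3*a) - 3*log(cos(a))


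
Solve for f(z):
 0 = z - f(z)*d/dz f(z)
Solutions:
 f(z) = -sqrt(C1 + z^2)
 f(z) = sqrt(C1 + z^2)


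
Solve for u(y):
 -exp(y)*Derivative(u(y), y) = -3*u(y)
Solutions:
 u(y) = C1*exp(-3*exp(-y))


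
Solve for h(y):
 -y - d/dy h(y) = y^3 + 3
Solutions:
 h(y) = C1 - y^4/4 - y^2/2 - 3*y


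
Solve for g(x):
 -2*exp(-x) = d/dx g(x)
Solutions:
 g(x) = C1 + 2*exp(-x)


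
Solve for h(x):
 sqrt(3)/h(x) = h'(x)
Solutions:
 h(x) = -sqrt(C1 + 2*sqrt(3)*x)
 h(x) = sqrt(C1 + 2*sqrt(3)*x)


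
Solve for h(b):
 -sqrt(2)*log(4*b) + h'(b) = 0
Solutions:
 h(b) = C1 + sqrt(2)*b*log(b) - sqrt(2)*b + 2*sqrt(2)*b*log(2)


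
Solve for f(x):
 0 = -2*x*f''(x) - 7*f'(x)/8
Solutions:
 f(x) = C1 + C2*x^(9/16)


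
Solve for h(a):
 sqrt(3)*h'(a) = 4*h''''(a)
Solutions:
 h(a) = C1 + C4*exp(2^(1/3)*3^(1/6)*a/2) + (C2*sin(2^(1/3)*3^(2/3)*a/4) + C3*cos(2^(1/3)*3^(2/3)*a/4))*exp(-2^(1/3)*3^(1/6)*a/4)


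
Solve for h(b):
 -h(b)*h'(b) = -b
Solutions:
 h(b) = -sqrt(C1 + b^2)
 h(b) = sqrt(C1 + b^2)


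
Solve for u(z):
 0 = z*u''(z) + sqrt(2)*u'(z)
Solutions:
 u(z) = C1 + C2*z^(1 - sqrt(2))


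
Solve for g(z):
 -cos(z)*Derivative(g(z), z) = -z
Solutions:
 g(z) = C1 + Integral(z/cos(z), z)


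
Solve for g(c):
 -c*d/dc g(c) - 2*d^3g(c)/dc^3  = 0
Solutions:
 g(c) = C1 + Integral(C2*airyai(-2^(2/3)*c/2) + C3*airybi(-2^(2/3)*c/2), c)


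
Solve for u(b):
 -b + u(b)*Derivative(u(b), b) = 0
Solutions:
 u(b) = -sqrt(C1 + b^2)
 u(b) = sqrt(C1 + b^2)


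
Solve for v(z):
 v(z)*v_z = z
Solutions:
 v(z) = -sqrt(C1 + z^2)
 v(z) = sqrt(C1 + z^2)


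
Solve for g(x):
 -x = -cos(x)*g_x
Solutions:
 g(x) = C1 + Integral(x/cos(x), x)


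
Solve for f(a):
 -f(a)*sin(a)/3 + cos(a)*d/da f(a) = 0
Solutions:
 f(a) = C1/cos(a)^(1/3)


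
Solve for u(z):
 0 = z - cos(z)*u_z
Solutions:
 u(z) = C1 + Integral(z/cos(z), z)


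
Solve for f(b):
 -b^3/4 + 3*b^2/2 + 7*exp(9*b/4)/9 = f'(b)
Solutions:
 f(b) = C1 - b^4/16 + b^3/2 + 28*exp(9*b/4)/81


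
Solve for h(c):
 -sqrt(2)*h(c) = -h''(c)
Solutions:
 h(c) = C1*exp(-2^(1/4)*c) + C2*exp(2^(1/4)*c)


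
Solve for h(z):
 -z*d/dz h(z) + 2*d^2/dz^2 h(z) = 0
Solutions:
 h(z) = C1 + C2*erfi(z/2)


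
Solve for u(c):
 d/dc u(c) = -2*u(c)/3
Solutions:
 u(c) = C1*exp(-2*c/3)


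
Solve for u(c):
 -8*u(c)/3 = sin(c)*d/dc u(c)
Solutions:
 u(c) = C1*(cos(c) + 1)^(4/3)/(cos(c) - 1)^(4/3)


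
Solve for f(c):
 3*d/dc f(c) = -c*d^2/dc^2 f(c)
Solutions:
 f(c) = C1 + C2/c^2


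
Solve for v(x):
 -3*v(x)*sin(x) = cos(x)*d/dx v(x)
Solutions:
 v(x) = C1*cos(x)^3


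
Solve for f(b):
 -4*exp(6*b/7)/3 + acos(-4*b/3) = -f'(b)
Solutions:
 f(b) = C1 - b*acos(-4*b/3) - sqrt(9 - 16*b^2)/4 + 14*exp(6*b/7)/9


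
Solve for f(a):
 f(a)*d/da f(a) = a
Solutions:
 f(a) = -sqrt(C1 + a^2)
 f(a) = sqrt(C1 + a^2)


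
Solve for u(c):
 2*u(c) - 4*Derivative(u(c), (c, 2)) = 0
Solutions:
 u(c) = C1*exp(-sqrt(2)*c/2) + C2*exp(sqrt(2)*c/2)


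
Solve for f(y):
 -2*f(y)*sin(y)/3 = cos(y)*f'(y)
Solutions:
 f(y) = C1*cos(y)^(2/3)


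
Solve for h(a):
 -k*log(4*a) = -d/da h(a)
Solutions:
 h(a) = C1 + a*k*log(a) - a*k + a*k*log(4)


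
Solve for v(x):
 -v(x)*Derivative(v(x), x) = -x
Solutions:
 v(x) = -sqrt(C1 + x^2)
 v(x) = sqrt(C1 + x^2)


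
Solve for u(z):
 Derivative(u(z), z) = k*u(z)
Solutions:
 u(z) = C1*exp(k*z)


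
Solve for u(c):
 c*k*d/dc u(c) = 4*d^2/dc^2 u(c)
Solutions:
 u(c) = Piecewise((-sqrt(2)*sqrt(pi)*C1*erf(sqrt(2)*c*sqrt(-k)/4)/sqrt(-k) - C2, (k > 0) | (k < 0)), (-C1*c - C2, True))


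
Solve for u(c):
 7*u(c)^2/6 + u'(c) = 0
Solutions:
 u(c) = 6/(C1 + 7*c)


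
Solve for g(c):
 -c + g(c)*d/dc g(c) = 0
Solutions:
 g(c) = -sqrt(C1 + c^2)
 g(c) = sqrt(C1 + c^2)


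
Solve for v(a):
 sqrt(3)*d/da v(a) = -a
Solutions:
 v(a) = C1 - sqrt(3)*a^2/6


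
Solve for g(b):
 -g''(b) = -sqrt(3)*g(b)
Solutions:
 g(b) = C1*exp(-3^(1/4)*b) + C2*exp(3^(1/4)*b)


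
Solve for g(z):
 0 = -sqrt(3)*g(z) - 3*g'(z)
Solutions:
 g(z) = C1*exp(-sqrt(3)*z/3)


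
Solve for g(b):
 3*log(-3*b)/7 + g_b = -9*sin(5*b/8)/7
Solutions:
 g(b) = C1 - 3*b*log(-b)/7 - 3*b*log(3)/7 + 3*b/7 + 72*cos(5*b/8)/35


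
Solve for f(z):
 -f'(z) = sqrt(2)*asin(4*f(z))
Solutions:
 Integral(1/asin(4*_y), (_y, f(z))) = C1 - sqrt(2)*z


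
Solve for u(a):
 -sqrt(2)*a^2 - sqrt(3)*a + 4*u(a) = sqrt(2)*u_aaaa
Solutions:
 u(a) = C1*exp(-2^(3/8)*a) + C2*exp(2^(3/8)*a) + C3*sin(2^(3/8)*a) + C4*cos(2^(3/8)*a) + sqrt(2)*a^2/4 + sqrt(3)*a/4


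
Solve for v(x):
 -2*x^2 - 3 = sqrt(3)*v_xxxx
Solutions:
 v(x) = C1 + C2*x + C3*x^2 + C4*x^3 - sqrt(3)*x^6/540 - sqrt(3)*x^4/24


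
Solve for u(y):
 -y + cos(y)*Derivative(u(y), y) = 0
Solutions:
 u(y) = C1 + Integral(y/cos(y), y)


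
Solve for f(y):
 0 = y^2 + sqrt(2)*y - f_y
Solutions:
 f(y) = C1 + y^3/3 + sqrt(2)*y^2/2


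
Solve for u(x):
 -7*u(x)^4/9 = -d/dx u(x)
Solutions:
 u(x) = 3^(1/3)*(-1/(C1 + 7*x))^(1/3)
 u(x) = (-1/(C1 + 7*x))^(1/3)*(-3^(1/3) - 3^(5/6)*I)/2
 u(x) = (-1/(C1 + 7*x))^(1/3)*(-3^(1/3) + 3^(5/6)*I)/2


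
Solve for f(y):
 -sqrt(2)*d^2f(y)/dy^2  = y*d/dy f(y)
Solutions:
 f(y) = C1 + C2*erf(2^(1/4)*y/2)


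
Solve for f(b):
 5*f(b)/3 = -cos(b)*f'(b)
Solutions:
 f(b) = C1*(sin(b) - 1)^(5/6)/(sin(b) + 1)^(5/6)


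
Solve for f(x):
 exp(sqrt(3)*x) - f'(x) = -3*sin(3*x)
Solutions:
 f(x) = C1 + sqrt(3)*exp(sqrt(3)*x)/3 - cos(3*x)


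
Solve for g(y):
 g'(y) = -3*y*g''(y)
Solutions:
 g(y) = C1 + C2*y^(2/3)


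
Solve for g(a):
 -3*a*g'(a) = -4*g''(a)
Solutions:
 g(a) = C1 + C2*erfi(sqrt(6)*a/4)


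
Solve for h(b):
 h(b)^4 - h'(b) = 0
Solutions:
 h(b) = (-1/(C1 + 3*b))^(1/3)
 h(b) = (-1/(C1 + b))^(1/3)*(-3^(2/3) - 3*3^(1/6)*I)/6
 h(b) = (-1/(C1 + b))^(1/3)*(-3^(2/3) + 3*3^(1/6)*I)/6


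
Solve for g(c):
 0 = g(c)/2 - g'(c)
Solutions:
 g(c) = C1*exp(c/2)


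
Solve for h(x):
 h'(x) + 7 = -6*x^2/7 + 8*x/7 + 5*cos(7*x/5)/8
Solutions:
 h(x) = C1 - 2*x^3/7 + 4*x^2/7 - 7*x + 25*sin(7*x/5)/56


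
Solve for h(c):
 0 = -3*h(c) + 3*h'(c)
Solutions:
 h(c) = C1*exp(c)


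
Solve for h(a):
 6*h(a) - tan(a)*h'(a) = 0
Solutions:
 h(a) = C1*sin(a)^6


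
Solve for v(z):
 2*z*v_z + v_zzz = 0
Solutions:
 v(z) = C1 + Integral(C2*airyai(-2^(1/3)*z) + C3*airybi(-2^(1/3)*z), z)


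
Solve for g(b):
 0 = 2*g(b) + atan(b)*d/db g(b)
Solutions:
 g(b) = C1*exp(-2*Integral(1/atan(b), b))


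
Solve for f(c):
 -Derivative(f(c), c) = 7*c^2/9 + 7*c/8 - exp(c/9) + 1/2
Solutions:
 f(c) = C1 - 7*c^3/27 - 7*c^2/16 - c/2 + 9*exp(c/9)


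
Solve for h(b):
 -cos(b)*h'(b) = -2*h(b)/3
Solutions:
 h(b) = C1*(sin(b) + 1)^(1/3)/(sin(b) - 1)^(1/3)


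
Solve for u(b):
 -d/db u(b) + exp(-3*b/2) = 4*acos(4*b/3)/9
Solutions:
 u(b) = C1 - 4*b*acos(4*b/3)/9 + sqrt(9 - 16*b^2)/9 - 2*exp(-3*b/2)/3


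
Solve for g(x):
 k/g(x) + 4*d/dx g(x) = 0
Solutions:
 g(x) = -sqrt(C1 - 2*k*x)/2
 g(x) = sqrt(C1 - 2*k*x)/2


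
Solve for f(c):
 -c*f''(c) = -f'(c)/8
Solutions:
 f(c) = C1 + C2*c^(9/8)


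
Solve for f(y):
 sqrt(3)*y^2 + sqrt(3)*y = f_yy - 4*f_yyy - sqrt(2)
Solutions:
 f(y) = C1 + C2*y + C3*exp(y/4) + sqrt(3)*y^4/12 + 3*sqrt(3)*y^3/2 + y^2*(sqrt(2)/2 + 18*sqrt(3))


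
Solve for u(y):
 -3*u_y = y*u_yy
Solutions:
 u(y) = C1 + C2/y^2


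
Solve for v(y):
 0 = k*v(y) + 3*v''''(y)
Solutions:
 v(y) = C1*exp(-3^(3/4)*y*(-k)^(1/4)/3) + C2*exp(3^(3/4)*y*(-k)^(1/4)/3) + C3*exp(-3^(3/4)*I*y*(-k)^(1/4)/3) + C4*exp(3^(3/4)*I*y*(-k)^(1/4)/3)


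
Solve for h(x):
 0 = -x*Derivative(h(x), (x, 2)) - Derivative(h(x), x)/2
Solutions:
 h(x) = C1 + C2*sqrt(x)


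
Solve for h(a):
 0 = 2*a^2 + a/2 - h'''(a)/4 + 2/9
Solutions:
 h(a) = C1 + C2*a + C3*a^2 + 2*a^5/15 + a^4/12 + 4*a^3/27


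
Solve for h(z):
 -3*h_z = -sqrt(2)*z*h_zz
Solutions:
 h(z) = C1 + C2*z^(1 + 3*sqrt(2)/2)


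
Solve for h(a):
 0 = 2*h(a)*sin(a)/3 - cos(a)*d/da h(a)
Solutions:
 h(a) = C1/cos(a)^(2/3)


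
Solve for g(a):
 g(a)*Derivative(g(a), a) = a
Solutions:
 g(a) = -sqrt(C1 + a^2)
 g(a) = sqrt(C1 + a^2)


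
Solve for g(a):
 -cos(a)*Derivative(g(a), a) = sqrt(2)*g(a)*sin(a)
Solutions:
 g(a) = C1*cos(a)^(sqrt(2))


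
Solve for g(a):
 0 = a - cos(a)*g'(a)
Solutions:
 g(a) = C1 + Integral(a/cos(a), a)


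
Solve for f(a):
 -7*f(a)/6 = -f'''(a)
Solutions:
 f(a) = C3*exp(6^(2/3)*7^(1/3)*a/6) + (C1*sin(2^(2/3)*3^(1/6)*7^(1/3)*a/4) + C2*cos(2^(2/3)*3^(1/6)*7^(1/3)*a/4))*exp(-6^(2/3)*7^(1/3)*a/12)


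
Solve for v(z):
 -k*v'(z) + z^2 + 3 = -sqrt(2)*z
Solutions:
 v(z) = C1 + z^3/(3*k) + sqrt(2)*z^2/(2*k) + 3*z/k


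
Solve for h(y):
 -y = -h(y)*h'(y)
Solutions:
 h(y) = -sqrt(C1 + y^2)
 h(y) = sqrt(C1 + y^2)


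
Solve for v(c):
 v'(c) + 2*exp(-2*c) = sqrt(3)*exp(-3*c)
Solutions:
 v(c) = C1 + exp(-2*c) - sqrt(3)*exp(-3*c)/3


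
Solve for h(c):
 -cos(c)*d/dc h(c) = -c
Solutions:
 h(c) = C1 + Integral(c/cos(c), c)


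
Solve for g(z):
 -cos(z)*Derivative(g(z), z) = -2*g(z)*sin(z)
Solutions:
 g(z) = C1/cos(z)^2


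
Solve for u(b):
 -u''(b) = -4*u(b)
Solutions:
 u(b) = C1*exp(-2*b) + C2*exp(2*b)


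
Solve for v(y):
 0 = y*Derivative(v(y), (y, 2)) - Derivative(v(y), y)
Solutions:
 v(y) = C1 + C2*y^2


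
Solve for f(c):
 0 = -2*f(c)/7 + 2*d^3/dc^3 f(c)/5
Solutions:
 f(c) = C3*exp(5^(1/3)*7^(2/3)*c/7) + (C1*sin(sqrt(3)*5^(1/3)*7^(2/3)*c/14) + C2*cos(sqrt(3)*5^(1/3)*7^(2/3)*c/14))*exp(-5^(1/3)*7^(2/3)*c/14)


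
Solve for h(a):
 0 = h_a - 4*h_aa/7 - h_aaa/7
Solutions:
 h(a) = C1 + C2*exp(a*(-2 + sqrt(11))) + C3*exp(-a*(2 + sqrt(11)))


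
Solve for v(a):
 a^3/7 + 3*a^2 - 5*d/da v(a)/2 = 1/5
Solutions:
 v(a) = C1 + a^4/70 + 2*a^3/5 - 2*a/25


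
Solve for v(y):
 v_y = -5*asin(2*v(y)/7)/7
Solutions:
 Integral(1/asin(2*_y/7), (_y, v(y))) = C1 - 5*y/7


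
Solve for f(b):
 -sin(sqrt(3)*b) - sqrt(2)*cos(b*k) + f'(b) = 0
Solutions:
 f(b) = C1 - sqrt(3)*cos(sqrt(3)*b)/3 + sqrt(2)*sin(b*k)/k


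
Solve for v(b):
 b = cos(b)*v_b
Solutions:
 v(b) = C1 + Integral(b/cos(b), b)


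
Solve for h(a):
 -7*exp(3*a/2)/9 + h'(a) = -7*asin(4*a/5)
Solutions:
 h(a) = C1 - 7*a*asin(4*a/5) - 7*sqrt(25 - 16*a^2)/4 + 14*exp(3*a/2)/27


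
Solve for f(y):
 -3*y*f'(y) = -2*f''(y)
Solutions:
 f(y) = C1 + C2*erfi(sqrt(3)*y/2)


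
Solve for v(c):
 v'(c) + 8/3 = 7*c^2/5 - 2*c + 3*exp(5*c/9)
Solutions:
 v(c) = C1 + 7*c^3/15 - c^2 - 8*c/3 + 27*exp(5*c/9)/5


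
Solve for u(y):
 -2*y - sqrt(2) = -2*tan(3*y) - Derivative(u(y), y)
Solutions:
 u(y) = C1 + y^2 + sqrt(2)*y + 2*log(cos(3*y))/3


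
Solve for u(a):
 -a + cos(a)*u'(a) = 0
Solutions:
 u(a) = C1 + Integral(a/cos(a), a)


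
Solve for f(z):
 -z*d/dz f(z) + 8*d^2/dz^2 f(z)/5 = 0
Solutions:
 f(z) = C1 + C2*erfi(sqrt(5)*z/4)


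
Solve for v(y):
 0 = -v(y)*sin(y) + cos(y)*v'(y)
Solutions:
 v(y) = C1/cos(y)


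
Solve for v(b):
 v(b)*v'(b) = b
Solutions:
 v(b) = -sqrt(C1 + b^2)
 v(b) = sqrt(C1 + b^2)


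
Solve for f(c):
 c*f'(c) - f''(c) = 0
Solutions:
 f(c) = C1 + C2*erfi(sqrt(2)*c/2)


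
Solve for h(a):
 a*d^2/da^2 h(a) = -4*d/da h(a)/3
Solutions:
 h(a) = C1 + C2/a^(1/3)


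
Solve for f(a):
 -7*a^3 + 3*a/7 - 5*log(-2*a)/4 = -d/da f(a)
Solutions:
 f(a) = C1 + 7*a^4/4 - 3*a^2/14 + 5*a*log(-a)/4 + 5*a*(-1 + log(2))/4


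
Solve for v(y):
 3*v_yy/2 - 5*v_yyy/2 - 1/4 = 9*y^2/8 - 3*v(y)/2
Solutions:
 v(y) = C1*exp(y*(-2^(2/3)*(5*sqrt(237) + 77)^(1/3) - 2*2^(1/3)/(5*sqrt(237) + 77)^(1/3) + 4)/20)*sin(2^(1/3)*sqrt(3)*y*(-2^(1/3)*(5*sqrt(237) + 77)^(1/3) + 2/(5*sqrt(237) + 77)^(1/3))/20) + C2*exp(y*(-2^(2/3)*(5*sqrt(237) + 77)^(1/3) - 2*2^(1/3)/(5*sqrt(237) + 77)^(1/3) + 4)/20)*cos(2^(1/3)*sqrt(3)*y*(-2^(1/3)*(5*sqrt(237) + 77)^(1/3) + 2/(5*sqrt(237) + 77)^(1/3))/20) + C3*exp(y*(2*2^(1/3)/(5*sqrt(237) + 77)^(1/3) + 2 + 2^(2/3)*(5*sqrt(237) + 77)^(1/3))/10) + 3*y^2/4 - 4/3


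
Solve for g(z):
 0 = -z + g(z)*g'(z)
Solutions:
 g(z) = -sqrt(C1 + z^2)
 g(z) = sqrt(C1 + z^2)


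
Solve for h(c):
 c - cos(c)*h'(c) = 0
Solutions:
 h(c) = C1 + Integral(c/cos(c), c)


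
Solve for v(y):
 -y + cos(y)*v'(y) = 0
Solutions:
 v(y) = C1 + Integral(y/cos(y), y)


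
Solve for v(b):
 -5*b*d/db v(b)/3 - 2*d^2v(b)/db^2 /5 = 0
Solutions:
 v(b) = C1 + C2*erf(5*sqrt(3)*b/6)


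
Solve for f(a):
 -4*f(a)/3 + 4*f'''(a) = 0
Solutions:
 f(a) = C3*exp(3^(2/3)*a/3) + (C1*sin(3^(1/6)*a/2) + C2*cos(3^(1/6)*a/2))*exp(-3^(2/3)*a/6)


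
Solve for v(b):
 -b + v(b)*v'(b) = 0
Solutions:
 v(b) = -sqrt(C1 + b^2)
 v(b) = sqrt(C1 + b^2)


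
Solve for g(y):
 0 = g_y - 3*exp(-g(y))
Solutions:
 g(y) = log(C1 + 3*y)


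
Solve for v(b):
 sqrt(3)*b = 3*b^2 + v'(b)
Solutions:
 v(b) = C1 - b^3 + sqrt(3)*b^2/2


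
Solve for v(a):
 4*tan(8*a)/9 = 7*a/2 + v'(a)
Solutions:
 v(a) = C1 - 7*a^2/4 - log(cos(8*a))/18


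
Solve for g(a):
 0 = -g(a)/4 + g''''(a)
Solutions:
 g(a) = C1*exp(-sqrt(2)*a/2) + C2*exp(sqrt(2)*a/2) + C3*sin(sqrt(2)*a/2) + C4*cos(sqrt(2)*a/2)


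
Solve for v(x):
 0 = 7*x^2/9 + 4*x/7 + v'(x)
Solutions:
 v(x) = C1 - 7*x^3/27 - 2*x^2/7


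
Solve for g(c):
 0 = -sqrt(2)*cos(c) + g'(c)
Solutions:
 g(c) = C1 + sqrt(2)*sin(c)


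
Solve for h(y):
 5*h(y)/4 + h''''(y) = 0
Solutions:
 h(y) = (C1*sin(5^(1/4)*y/2) + C2*cos(5^(1/4)*y/2))*exp(-5^(1/4)*y/2) + (C3*sin(5^(1/4)*y/2) + C4*cos(5^(1/4)*y/2))*exp(5^(1/4)*y/2)


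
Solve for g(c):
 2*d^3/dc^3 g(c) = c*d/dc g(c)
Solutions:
 g(c) = C1 + Integral(C2*airyai(2^(2/3)*c/2) + C3*airybi(2^(2/3)*c/2), c)


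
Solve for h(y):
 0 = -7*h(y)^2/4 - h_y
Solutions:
 h(y) = 4/(C1 + 7*y)


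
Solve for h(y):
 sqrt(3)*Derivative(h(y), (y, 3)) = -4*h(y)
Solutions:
 h(y) = C3*exp(-2^(2/3)*3^(5/6)*y/3) + (C1*sin(2^(2/3)*3^(1/3)*y/2) + C2*cos(2^(2/3)*3^(1/3)*y/2))*exp(2^(2/3)*3^(5/6)*y/6)


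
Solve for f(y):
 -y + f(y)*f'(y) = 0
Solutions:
 f(y) = -sqrt(C1 + y^2)
 f(y) = sqrt(C1 + y^2)


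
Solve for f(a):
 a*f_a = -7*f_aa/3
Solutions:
 f(a) = C1 + C2*erf(sqrt(42)*a/14)


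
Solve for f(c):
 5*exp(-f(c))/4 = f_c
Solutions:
 f(c) = log(C1 + 5*c/4)


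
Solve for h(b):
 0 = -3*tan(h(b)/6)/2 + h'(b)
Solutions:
 h(b) = -6*asin(C1*exp(b/4)) + 6*pi
 h(b) = 6*asin(C1*exp(b/4))


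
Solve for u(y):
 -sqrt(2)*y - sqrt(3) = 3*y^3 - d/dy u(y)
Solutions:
 u(y) = C1 + 3*y^4/4 + sqrt(2)*y^2/2 + sqrt(3)*y


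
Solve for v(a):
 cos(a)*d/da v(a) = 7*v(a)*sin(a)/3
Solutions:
 v(a) = C1/cos(a)^(7/3)


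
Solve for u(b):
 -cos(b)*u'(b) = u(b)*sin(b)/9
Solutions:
 u(b) = C1*cos(b)^(1/9)


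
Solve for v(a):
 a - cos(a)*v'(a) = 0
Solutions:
 v(a) = C1 + Integral(a/cos(a), a)


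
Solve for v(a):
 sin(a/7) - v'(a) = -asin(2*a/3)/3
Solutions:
 v(a) = C1 + a*asin(2*a/3)/3 + sqrt(9 - 4*a^2)/6 - 7*cos(a/7)


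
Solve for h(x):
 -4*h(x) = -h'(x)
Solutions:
 h(x) = C1*exp(4*x)


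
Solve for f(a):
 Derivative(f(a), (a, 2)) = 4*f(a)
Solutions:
 f(a) = C1*exp(-2*a) + C2*exp(2*a)


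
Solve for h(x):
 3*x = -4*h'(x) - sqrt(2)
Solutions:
 h(x) = C1 - 3*x^2/8 - sqrt(2)*x/4


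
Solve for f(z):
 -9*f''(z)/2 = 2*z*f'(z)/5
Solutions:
 f(z) = C1 + C2*erf(sqrt(10)*z/15)


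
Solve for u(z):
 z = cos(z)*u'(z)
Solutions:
 u(z) = C1 + Integral(z/cos(z), z)


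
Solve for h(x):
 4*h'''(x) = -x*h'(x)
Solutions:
 h(x) = C1 + Integral(C2*airyai(-2^(1/3)*x/2) + C3*airybi(-2^(1/3)*x/2), x)


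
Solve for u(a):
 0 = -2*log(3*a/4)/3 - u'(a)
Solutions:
 u(a) = C1 - 2*a*log(a)/3 - 2*a*log(3)/3 + 2*a/3 + 4*a*log(2)/3


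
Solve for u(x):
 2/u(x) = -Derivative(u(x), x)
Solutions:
 u(x) = -sqrt(C1 - 4*x)
 u(x) = sqrt(C1 - 4*x)


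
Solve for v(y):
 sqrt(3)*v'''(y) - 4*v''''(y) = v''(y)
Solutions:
 v(y) = C1 + C2*y + (C3*sin(sqrt(13)*y/8) + C4*cos(sqrt(13)*y/8))*exp(sqrt(3)*y/8)


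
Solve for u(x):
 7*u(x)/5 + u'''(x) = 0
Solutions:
 u(x) = C3*exp(-5^(2/3)*7^(1/3)*x/5) + (C1*sin(sqrt(3)*5^(2/3)*7^(1/3)*x/10) + C2*cos(sqrt(3)*5^(2/3)*7^(1/3)*x/10))*exp(5^(2/3)*7^(1/3)*x/10)


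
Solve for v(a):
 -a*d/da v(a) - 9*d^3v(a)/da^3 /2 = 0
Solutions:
 v(a) = C1 + Integral(C2*airyai(-6^(1/3)*a/3) + C3*airybi(-6^(1/3)*a/3), a)


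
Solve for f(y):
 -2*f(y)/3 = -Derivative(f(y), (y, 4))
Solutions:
 f(y) = C1*exp(-2^(1/4)*3^(3/4)*y/3) + C2*exp(2^(1/4)*3^(3/4)*y/3) + C3*sin(2^(1/4)*3^(3/4)*y/3) + C4*cos(2^(1/4)*3^(3/4)*y/3)


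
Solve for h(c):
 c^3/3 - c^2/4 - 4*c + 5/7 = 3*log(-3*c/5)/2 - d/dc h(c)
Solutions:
 h(c) = C1 - c^4/12 + c^3/12 + 2*c^2 + 3*c*log(-c)/2 + c*(-2*log(5) - 31/14 + log(3) + log(15)/2)


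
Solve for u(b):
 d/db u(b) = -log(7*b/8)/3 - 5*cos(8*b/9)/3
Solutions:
 u(b) = C1 - b*log(b)/3 - b*log(7)/3 + b/3 + b*log(2) - 15*sin(8*b/9)/8


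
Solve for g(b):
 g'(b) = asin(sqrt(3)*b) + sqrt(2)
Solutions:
 g(b) = C1 + b*asin(sqrt(3)*b) + sqrt(2)*b + sqrt(3)*sqrt(1 - 3*b^2)/3


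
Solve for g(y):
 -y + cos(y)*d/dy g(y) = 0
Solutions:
 g(y) = C1 + Integral(y/cos(y), y)


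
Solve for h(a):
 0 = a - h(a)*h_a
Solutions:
 h(a) = -sqrt(C1 + a^2)
 h(a) = sqrt(C1 + a^2)


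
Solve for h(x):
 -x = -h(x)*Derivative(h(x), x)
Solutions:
 h(x) = -sqrt(C1 + x^2)
 h(x) = sqrt(C1 + x^2)


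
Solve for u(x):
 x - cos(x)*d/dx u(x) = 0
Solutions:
 u(x) = C1 + Integral(x/cos(x), x)


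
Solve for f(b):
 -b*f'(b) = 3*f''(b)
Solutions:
 f(b) = C1 + C2*erf(sqrt(6)*b/6)


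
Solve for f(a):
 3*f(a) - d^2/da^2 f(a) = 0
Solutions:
 f(a) = C1*exp(-sqrt(3)*a) + C2*exp(sqrt(3)*a)


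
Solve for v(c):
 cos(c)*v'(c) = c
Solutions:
 v(c) = C1 + Integral(c/cos(c), c)


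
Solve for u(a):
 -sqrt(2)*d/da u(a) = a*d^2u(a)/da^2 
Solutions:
 u(a) = C1 + C2*a^(1 - sqrt(2))


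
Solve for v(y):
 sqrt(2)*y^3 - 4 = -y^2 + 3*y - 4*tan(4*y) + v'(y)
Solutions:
 v(y) = C1 + sqrt(2)*y^4/4 + y^3/3 - 3*y^2/2 - 4*y - log(cos(4*y))


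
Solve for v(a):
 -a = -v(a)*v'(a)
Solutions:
 v(a) = -sqrt(C1 + a^2)
 v(a) = sqrt(C1 + a^2)


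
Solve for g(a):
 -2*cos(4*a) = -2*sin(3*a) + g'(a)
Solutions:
 g(a) = C1 - sin(4*a)/2 - 2*cos(3*a)/3


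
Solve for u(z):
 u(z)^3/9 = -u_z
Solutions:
 u(z) = -3*sqrt(2)*sqrt(-1/(C1 - z))/2
 u(z) = 3*sqrt(2)*sqrt(-1/(C1 - z))/2


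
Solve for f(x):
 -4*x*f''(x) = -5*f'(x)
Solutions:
 f(x) = C1 + C2*x^(9/4)


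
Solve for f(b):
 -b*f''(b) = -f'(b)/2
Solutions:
 f(b) = C1 + C2*b^(3/2)


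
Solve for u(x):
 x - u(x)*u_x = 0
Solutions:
 u(x) = -sqrt(C1 + x^2)
 u(x) = sqrt(C1 + x^2)


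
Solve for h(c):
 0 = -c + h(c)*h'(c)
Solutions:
 h(c) = -sqrt(C1 + c^2)
 h(c) = sqrt(C1 + c^2)


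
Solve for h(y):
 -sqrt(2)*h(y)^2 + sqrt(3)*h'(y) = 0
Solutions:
 h(y) = -3/(C1 + sqrt(6)*y)


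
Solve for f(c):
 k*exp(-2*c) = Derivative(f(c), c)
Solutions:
 f(c) = C1 - k*exp(-2*c)/2


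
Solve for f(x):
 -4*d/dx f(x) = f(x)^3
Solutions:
 f(x) = -sqrt(2)*sqrt(-1/(C1 - x))
 f(x) = sqrt(2)*sqrt(-1/(C1 - x))


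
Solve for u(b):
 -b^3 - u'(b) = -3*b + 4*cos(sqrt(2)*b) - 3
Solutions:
 u(b) = C1 - b^4/4 + 3*b^2/2 + 3*b - 2*sqrt(2)*sin(sqrt(2)*b)


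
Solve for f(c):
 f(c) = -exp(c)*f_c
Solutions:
 f(c) = C1*exp(exp(-c))


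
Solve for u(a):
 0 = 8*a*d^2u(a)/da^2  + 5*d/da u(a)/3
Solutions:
 u(a) = C1 + C2*a^(19/24)


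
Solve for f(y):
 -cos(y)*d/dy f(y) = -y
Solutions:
 f(y) = C1 + Integral(y/cos(y), y)


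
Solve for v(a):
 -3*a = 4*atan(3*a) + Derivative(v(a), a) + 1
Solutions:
 v(a) = C1 - 3*a^2/2 - 4*a*atan(3*a) - a + 2*log(9*a^2 + 1)/3


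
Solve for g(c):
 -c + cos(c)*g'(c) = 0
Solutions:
 g(c) = C1 + Integral(c/cos(c), c)


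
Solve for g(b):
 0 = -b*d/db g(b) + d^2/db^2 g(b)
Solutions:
 g(b) = C1 + C2*erfi(sqrt(2)*b/2)


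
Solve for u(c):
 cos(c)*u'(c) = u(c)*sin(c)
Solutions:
 u(c) = C1/cos(c)


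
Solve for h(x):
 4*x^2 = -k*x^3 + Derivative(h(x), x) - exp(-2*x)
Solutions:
 h(x) = C1 + k*x^4/4 + 4*x^3/3 - exp(-2*x)/2


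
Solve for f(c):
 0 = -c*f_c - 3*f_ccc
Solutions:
 f(c) = C1 + Integral(C2*airyai(-3^(2/3)*c/3) + C3*airybi(-3^(2/3)*c/3), c)


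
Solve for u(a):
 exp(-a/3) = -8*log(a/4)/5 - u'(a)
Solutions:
 u(a) = C1 - 8*a*log(a)/5 + 8*a*(1 + 2*log(2))/5 + 3*exp(-a/3)


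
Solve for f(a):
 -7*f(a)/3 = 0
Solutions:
 f(a) = 0


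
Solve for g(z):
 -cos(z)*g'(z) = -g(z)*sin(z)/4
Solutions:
 g(z) = C1/cos(z)^(1/4)


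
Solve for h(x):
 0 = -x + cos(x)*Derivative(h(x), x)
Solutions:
 h(x) = C1 + Integral(x/cos(x), x)


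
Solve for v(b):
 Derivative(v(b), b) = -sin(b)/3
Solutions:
 v(b) = C1 + cos(b)/3


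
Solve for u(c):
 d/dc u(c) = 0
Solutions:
 u(c) = C1


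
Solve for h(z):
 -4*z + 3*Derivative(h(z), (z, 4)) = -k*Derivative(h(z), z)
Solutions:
 h(z) = C1 + C2*exp(3^(2/3)*z*(-k)^(1/3)/3) + C3*exp(z*(-k)^(1/3)*(-3^(2/3) + 3*3^(1/6)*I)/6) + C4*exp(-z*(-k)^(1/3)*(3^(2/3) + 3*3^(1/6)*I)/6) + 2*z^2/k


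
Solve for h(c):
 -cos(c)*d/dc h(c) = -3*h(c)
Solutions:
 h(c) = C1*(sin(c) + 1)^(3/2)/(sin(c) - 1)^(3/2)


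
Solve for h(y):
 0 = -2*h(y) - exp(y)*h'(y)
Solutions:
 h(y) = C1*exp(2*exp(-y))


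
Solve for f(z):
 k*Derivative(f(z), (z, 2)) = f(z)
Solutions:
 f(z) = C1*exp(-z*sqrt(1/k)) + C2*exp(z*sqrt(1/k))


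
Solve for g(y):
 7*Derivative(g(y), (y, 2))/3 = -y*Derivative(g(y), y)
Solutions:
 g(y) = C1 + C2*erf(sqrt(42)*y/14)


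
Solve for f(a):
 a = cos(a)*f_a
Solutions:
 f(a) = C1 + Integral(a/cos(a), a)


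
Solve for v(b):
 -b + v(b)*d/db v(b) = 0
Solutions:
 v(b) = -sqrt(C1 + b^2)
 v(b) = sqrt(C1 + b^2)


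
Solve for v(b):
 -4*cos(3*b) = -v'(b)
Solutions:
 v(b) = C1 + 4*sin(3*b)/3


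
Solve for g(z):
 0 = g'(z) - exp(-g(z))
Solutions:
 g(z) = log(C1 + z)


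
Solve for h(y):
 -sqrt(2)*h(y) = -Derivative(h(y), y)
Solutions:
 h(y) = C1*exp(sqrt(2)*y)


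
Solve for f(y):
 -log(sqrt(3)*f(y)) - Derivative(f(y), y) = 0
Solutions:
 2*Integral(1/(2*log(_y) + log(3)), (_y, f(y))) = C1 - y


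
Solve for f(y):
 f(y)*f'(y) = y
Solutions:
 f(y) = -sqrt(C1 + y^2)
 f(y) = sqrt(C1 + y^2)


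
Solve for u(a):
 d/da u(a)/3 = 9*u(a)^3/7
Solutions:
 u(a) = -sqrt(14)*sqrt(-1/(C1 + 27*a))/2
 u(a) = sqrt(14)*sqrt(-1/(C1 + 27*a))/2


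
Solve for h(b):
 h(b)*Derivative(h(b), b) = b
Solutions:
 h(b) = -sqrt(C1 + b^2)
 h(b) = sqrt(C1 + b^2)


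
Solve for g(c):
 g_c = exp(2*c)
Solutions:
 g(c) = C1 + exp(2*c)/2


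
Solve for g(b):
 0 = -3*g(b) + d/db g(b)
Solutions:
 g(b) = C1*exp(3*b)


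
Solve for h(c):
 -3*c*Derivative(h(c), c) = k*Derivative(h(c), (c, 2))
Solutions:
 h(c) = C1 + C2*sqrt(k)*erf(sqrt(6)*c*sqrt(1/k)/2)


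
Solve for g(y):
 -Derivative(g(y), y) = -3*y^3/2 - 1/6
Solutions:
 g(y) = C1 + 3*y^4/8 + y/6


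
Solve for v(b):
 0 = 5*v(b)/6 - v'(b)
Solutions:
 v(b) = C1*exp(5*b/6)


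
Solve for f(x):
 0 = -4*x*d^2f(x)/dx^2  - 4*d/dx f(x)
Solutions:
 f(x) = C1 + C2*log(x)


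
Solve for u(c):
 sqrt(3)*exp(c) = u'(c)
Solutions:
 u(c) = C1 + sqrt(3)*exp(c)


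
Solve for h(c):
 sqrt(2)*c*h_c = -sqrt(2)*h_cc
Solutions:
 h(c) = C1 + C2*erf(sqrt(2)*c/2)


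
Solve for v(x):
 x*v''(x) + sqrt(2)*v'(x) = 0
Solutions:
 v(x) = C1 + C2*x^(1 - sqrt(2))


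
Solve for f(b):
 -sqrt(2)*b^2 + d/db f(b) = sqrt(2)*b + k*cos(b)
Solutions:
 f(b) = C1 + sqrt(2)*b^3/3 + sqrt(2)*b^2/2 + k*sin(b)


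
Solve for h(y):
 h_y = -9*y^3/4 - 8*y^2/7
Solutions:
 h(y) = C1 - 9*y^4/16 - 8*y^3/21


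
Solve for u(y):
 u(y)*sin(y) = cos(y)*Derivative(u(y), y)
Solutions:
 u(y) = C1/cos(y)


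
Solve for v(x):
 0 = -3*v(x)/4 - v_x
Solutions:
 v(x) = C1*exp(-3*x/4)


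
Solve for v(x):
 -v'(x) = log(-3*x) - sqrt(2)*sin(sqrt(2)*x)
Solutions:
 v(x) = C1 - x*log(-x) - x*log(3) + x - cos(sqrt(2)*x)


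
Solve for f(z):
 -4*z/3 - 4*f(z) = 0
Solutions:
 f(z) = -z/3


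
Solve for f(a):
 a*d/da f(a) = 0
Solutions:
 f(a) = C1


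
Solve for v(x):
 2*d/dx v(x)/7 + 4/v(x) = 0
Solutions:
 v(x) = -sqrt(C1 - 28*x)
 v(x) = sqrt(C1 - 28*x)


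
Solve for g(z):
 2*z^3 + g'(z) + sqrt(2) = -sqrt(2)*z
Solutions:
 g(z) = C1 - z^4/2 - sqrt(2)*z^2/2 - sqrt(2)*z


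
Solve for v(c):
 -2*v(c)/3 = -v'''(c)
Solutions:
 v(c) = C3*exp(2^(1/3)*3^(2/3)*c/3) + (C1*sin(2^(1/3)*3^(1/6)*c/2) + C2*cos(2^(1/3)*3^(1/6)*c/2))*exp(-2^(1/3)*3^(2/3)*c/6)


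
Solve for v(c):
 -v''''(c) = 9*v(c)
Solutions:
 v(c) = (C1*sin(sqrt(6)*c/2) + C2*cos(sqrt(6)*c/2))*exp(-sqrt(6)*c/2) + (C3*sin(sqrt(6)*c/2) + C4*cos(sqrt(6)*c/2))*exp(sqrt(6)*c/2)


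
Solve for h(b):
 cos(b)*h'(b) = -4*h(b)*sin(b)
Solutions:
 h(b) = C1*cos(b)^4


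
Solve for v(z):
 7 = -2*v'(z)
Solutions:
 v(z) = C1 - 7*z/2


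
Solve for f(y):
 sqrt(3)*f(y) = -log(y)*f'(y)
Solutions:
 f(y) = C1*exp(-sqrt(3)*li(y))


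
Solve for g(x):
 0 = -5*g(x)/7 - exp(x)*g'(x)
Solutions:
 g(x) = C1*exp(5*exp(-x)/7)


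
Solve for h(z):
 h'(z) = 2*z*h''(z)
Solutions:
 h(z) = C1 + C2*z^(3/2)


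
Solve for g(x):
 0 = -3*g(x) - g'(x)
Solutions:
 g(x) = C1*exp(-3*x)


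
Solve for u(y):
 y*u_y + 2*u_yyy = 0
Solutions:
 u(y) = C1 + Integral(C2*airyai(-2^(2/3)*y/2) + C3*airybi(-2^(2/3)*y/2), y)


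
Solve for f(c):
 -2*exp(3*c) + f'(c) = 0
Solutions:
 f(c) = C1 + 2*exp(3*c)/3


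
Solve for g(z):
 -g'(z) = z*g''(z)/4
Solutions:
 g(z) = C1 + C2/z^3


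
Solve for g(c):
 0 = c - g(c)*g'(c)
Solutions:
 g(c) = -sqrt(C1 + c^2)
 g(c) = sqrt(C1 + c^2)


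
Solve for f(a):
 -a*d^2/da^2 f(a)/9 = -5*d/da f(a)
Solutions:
 f(a) = C1 + C2*a^46


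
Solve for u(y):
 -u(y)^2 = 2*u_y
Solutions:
 u(y) = 2/(C1 + y)


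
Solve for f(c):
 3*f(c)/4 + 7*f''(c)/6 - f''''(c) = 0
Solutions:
 f(c) = C1*exp(-sqrt(3)*c*sqrt(7 + sqrt(157))/6) + C2*exp(sqrt(3)*c*sqrt(7 + sqrt(157))/6) + C3*sin(sqrt(3)*c*sqrt(-7 + sqrt(157))/6) + C4*cos(sqrt(3)*c*sqrt(-7 + sqrt(157))/6)


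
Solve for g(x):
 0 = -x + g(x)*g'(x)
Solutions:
 g(x) = -sqrt(C1 + x^2)
 g(x) = sqrt(C1 + x^2)


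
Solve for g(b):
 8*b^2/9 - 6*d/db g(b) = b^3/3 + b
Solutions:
 g(b) = C1 - b^4/72 + 4*b^3/81 - b^2/12


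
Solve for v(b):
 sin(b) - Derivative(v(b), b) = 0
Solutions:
 v(b) = C1 - cos(b)


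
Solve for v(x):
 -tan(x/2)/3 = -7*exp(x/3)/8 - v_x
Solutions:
 v(x) = C1 - 21*exp(x/3)/8 - 2*log(cos(x/2))/3


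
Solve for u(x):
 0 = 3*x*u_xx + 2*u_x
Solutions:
 u(x) = C1 + C2*x^(1/3)


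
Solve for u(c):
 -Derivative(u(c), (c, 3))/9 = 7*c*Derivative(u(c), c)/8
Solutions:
 u(c) = C1 + Integral(C2*airyai(-63^(1/3)*c/2) + C3*airybi(-63^(1/3)*c/2), c)


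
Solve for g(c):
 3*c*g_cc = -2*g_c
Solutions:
 g(c) = C1 + C2*c^(1/3)


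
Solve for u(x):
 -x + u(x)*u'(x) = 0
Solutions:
 u(x) = -sqrt(C1 + x^2)
 u(x) = sqrt(C1 + x^2)


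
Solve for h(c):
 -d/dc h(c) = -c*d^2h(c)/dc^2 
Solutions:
 h(c) = C1 + C2*c^2


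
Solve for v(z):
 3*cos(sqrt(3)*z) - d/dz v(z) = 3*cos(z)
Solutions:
 v(z) = C1 - 3*sin(z) + sqrt(3)*sin(sqrt(3)*z)


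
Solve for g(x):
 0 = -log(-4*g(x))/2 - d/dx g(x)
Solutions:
 2*Integral(1/(log(-_y) + 2*log(2)), (_y, g(x))) = C1 - x


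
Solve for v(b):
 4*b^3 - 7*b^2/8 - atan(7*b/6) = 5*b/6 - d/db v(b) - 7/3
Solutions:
 v(b) = C1 - b^4 + 7*b^3/24 + 5*b^2/12 + b*atan(7*b/6) - 7*b/3 - 3*log(49*b^2 + 36)/7


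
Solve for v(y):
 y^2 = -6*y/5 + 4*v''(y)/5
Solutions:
 v(y) = C1 + C2*y + 5*y^4/48 + y^3/4


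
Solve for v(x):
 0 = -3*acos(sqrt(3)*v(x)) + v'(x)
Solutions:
 Integral(1/acos(sqrt(3)*_y), (_y, v(x))) = C1 + 3*x


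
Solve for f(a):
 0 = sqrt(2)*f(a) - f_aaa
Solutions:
 f(a) = C3*exp(2^(1/6)*a) + (C1*sin(2^(1/6)*sqrt(3)*a/2) + C2*cos(2^(1/6)*sqrt(3)*a/2))*exp(-2^(1/6)*a/2)


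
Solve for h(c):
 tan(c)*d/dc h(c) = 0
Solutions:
 h(c) = C1


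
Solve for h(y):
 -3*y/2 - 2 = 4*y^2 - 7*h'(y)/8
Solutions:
 h(y) = C1 + 32*y^3/21 + 6*y^2/7 + 16*y/7


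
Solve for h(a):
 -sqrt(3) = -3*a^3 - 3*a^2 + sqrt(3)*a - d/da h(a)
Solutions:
 h(a) = C1 - 3*a^4/4 - a^3 + sqrt(3)*a^2/2 + sqrt(3)*a


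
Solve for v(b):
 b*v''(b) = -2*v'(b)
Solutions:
 v(b) = C1 + C2/b


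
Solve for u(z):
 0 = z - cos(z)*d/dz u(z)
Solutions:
 u(z) = C1 + Integral(z/cos(z), z)


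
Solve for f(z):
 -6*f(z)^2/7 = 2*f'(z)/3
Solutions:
 f(z) = 7/(C1 + 9*z)


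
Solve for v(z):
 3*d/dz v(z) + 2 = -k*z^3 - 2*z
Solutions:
 v(z) = C1 - k*z^4/12 - z^2/3 - 2*z/3


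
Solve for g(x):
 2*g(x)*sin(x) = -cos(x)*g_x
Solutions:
 g(x) = C1*cos(x)^2


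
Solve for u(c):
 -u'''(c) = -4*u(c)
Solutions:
 u(c) = C3*exp(2^(2/3)*c) + (C1*sin(2^(2/3)*sqrt(3)*c/2) + C2*cos(2^(2/3)*sqrt(3)*c/2))*exp(-2^(2/3)*c/2)


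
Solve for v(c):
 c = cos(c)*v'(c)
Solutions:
 v(c) = C1 + Integral(c/cos(c), c)


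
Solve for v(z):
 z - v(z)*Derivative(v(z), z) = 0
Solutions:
 v(z) = -sqrt(C1 + z^2)
 v(z) = sqrt(C1 + z^2)


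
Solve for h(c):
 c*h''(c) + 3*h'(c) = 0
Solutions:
 h(c) = C1 + C2/c^2


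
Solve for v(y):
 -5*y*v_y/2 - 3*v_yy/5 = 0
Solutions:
 v(y) = C1 + C2*erf(5*sqrt(3)*y/6)


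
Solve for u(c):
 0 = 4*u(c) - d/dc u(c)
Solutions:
 u(c) = C1*exp(4*c)


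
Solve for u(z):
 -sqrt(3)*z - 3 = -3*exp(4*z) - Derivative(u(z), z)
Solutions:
 u(z) = C1 + sqrt(3)*z^2/2 + 3*z - 3*exp(4*z)/4


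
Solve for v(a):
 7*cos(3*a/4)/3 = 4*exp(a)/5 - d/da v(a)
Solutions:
 v(a) = C1 + 4*exp(a)/5 - 28*sin(3*a/4)/9


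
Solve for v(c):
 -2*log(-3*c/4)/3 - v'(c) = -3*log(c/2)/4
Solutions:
 v(c) = C1 + c*log(c)/12 + c*(-8*log(3) - 1 + 7*log(2) - 8*I*pi)/12


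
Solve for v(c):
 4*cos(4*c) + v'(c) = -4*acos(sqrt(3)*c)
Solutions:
 v(c) = C1 - 4*c*acos(sqrt(3)*c) + 4*sqrt(3)*sqrt(1 - 3*c^2)/3 - sin(4*c)


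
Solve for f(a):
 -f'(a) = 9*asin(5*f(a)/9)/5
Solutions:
 Integral(1/asin(5*_y/9), (_y, f(a))) = C1 - 9*a/5


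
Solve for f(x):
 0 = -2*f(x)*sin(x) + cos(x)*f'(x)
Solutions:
 f(x) = C1/cos(x)^2


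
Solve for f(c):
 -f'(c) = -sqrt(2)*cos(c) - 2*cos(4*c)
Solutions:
 f(c) = C1 + sqrt(2)*sin(c) + sin(4*c)/2


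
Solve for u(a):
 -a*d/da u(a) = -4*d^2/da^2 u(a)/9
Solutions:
 u(a) = C1 + C2*erfi(3*sqrt(2)*a/4)


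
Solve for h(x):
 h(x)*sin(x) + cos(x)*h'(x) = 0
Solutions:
 h(x) = C1*cos(x)


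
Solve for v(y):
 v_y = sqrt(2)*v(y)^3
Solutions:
 v(y) = -sqrt(2)*sqrt(-1/(C1 + sqrt(2)*y))/2
 v(y) = sqrt(2)*sqrt(-1/(C1 + sqrt(2)*y))/2


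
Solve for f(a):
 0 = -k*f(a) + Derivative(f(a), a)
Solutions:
 f(a) = C1*exp(a*k)


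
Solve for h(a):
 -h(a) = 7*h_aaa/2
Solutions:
 h(a) = C3*exp(-2^(1/3)*7^(2/3)*a/7) + (C1*sin(2^(1/3)*sqrt(3)*7^(2/3)*a/14) + C2*cos(2^(1/3)*sqrt(3)*7^(2/3)*a/14))*exp(2^(1/3)*7^(2/3)*a/14)


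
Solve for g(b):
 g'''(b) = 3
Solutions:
 g(b) = C1 + C2*b + C3*b^2 + b^3/2


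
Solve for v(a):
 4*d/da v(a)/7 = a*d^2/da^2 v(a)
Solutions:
 v(a) = C1 + C2*a^(11/7)


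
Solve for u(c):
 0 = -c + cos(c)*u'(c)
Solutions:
 u(c) = C1 + Integral(c/cos(c), c)


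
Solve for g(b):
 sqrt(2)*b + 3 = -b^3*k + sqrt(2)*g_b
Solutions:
 g(b) = C1 + sqrt(2)*b^4*k/8 + b^2/2 + 3*sqrt(2)*b/2


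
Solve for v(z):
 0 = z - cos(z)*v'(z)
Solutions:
 v(z) = C1 + Integral(z/cos(z), z)


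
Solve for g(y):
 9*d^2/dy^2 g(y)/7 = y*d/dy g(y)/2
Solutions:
 g(y) = C1 + C2*erfi(sqrt(7)*y/6)


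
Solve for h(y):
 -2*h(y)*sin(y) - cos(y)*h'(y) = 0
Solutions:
 h(y) = C1*cos(y)^2


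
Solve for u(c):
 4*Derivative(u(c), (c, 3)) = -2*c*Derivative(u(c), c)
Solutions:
 u(c) = C1 + Integral(C2*airyai(-2^(2/3)*c/2) + C3*airybi(-2^(2/3)*c/2), c)


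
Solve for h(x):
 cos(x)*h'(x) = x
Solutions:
 h(x) = C1 + Integral(x/cos(x), x)


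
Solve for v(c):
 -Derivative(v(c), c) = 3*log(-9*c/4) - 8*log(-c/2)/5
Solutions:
 v(c) = C1 - 7*c*log(-c)/5 + c*(-6*log(3) + 7/5 + 22*log(2)/5)


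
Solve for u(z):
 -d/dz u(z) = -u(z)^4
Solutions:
 u(z) = (-1/(C1 + 3*z))^(1/3)
 u(z) = (-1/(C1 + z))^(1/3)*(-3^(2/3) - 3*3^(1/6)*I)/6
 u(z) = (-1/(C1 + z))^(1/3)*(-3^(2/3) + 3*3^(1/6)*I)/6


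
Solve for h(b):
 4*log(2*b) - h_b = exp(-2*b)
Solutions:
 h(b) = C1 + 4*b*log(b) + 4*b*(-1 + log(2)) + exp(-2*b)/2


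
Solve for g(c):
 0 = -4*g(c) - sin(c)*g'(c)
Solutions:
 g(c) = C1*(cos(c)^2 + 2*cos(c) + 1)/(cos(c)^2 - 2*cos(c) + 1)


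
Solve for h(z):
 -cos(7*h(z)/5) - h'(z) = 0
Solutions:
 z - 5*log(sin(7*h(z)/5) - 1)/14 + 5*log(sin(7*h(z)/5) + 1)/14 = C1


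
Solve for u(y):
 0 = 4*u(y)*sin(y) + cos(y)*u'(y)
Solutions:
 u(y) = C1*cos(y)^4


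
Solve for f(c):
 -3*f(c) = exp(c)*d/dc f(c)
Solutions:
 f(c) = C1*exp(3*exp(-c))


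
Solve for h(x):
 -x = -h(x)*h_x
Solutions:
 h(x) = -sqrt(C1 + x^2)
 h(x) = sqrt(C1 + x^2)


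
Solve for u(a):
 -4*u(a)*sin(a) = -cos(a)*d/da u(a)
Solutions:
 u(a) = C1/cos(a)^4


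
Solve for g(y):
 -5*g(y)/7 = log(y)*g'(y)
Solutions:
 g(y) = C1*exp(-5*li(y)/7)


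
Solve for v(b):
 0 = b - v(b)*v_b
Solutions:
 v(b) = -sqrt(C1 + b^2)
 v(b) = sqrt(C1 + b^2)


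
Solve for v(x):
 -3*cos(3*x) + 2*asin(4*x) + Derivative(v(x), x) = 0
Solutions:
 v(x) = C1 - 2*x*asin(4*x) - sqrt(1 - 16*x^2)/2 + sin(3*x)


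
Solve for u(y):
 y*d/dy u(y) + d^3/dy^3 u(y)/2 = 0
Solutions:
 u(y) = C1 + Integral(C2*airyai(-2^(1/3)*y) + C3*airybi(-2^(1/3)*y), y)


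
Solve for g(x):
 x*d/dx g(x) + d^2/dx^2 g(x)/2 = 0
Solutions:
 g(x) = C1 + C2*erf(x)


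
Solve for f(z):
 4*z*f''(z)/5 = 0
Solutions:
 f(z) = C1 + C2*z


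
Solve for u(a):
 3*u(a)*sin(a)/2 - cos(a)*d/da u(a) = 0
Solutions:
 u(a) = C1/cos(a)^(3/2)


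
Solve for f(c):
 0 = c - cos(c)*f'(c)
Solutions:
 f(c) = C1 + Integral(c/cos(c), c)


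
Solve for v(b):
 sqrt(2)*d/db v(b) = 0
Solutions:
 v(b) = C1


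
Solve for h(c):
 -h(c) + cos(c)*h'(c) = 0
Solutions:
 h(c) = C1*sqrt(sin(c) + 1)/sqrt(sin(c) - 1)


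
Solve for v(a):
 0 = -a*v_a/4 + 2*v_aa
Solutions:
 v(a) = C1 + C2*erfi(a/4)


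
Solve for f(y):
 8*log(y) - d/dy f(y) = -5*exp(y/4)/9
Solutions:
 f(y) = C1 + 8*y*log(y) - 8*y + 20*exp(y/4)/9
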